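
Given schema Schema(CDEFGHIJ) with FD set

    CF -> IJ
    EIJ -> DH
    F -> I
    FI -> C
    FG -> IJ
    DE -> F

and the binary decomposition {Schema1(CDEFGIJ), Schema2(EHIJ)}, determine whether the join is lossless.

Common attributes: Schema1 ∩ Schema2 = {EIJ}.
Closure of {EIJ}: EIJ → DH applies, adding DH; DE → F applies, adding F; FI → C applies, adding C. So (EIJ)⁺ = {CDEFHIJ}.
This closure contains every attribute of Schema2, so Schema1 ∩ Schema2 → Schema2. The join is lossless.

Yes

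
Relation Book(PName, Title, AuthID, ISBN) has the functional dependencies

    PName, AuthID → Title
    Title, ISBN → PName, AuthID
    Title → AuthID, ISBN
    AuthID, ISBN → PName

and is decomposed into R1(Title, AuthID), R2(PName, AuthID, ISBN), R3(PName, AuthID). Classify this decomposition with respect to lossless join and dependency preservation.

Lossless test (chase): Rows 2 and 3 agree on PName, AuthID; apply PName, AuthID→Title and equate their Title entries. Rows 2 and 3 agree on Title; apply Title→AuthID, ISBN and equate their AuthID, ISBN entries. No row becomes fully distinguished — the join is lossy.
Dependency preservation: the restricted closure of {PName, AuthID} across the fragments never reaches {Title}, so PName, AuthID → Title cannot be enforced without a join — not preserved.

lossy and not dependency-preserving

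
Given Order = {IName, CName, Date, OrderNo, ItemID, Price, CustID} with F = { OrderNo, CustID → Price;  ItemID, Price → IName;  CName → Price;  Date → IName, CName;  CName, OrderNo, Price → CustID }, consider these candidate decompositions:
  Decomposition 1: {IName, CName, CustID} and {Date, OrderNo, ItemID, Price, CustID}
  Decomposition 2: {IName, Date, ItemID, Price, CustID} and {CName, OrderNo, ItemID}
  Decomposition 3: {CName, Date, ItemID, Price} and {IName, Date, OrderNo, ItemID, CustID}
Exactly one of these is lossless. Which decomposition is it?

Decomposition 3

Decomposition 1: common = {CustID}, closure = {CustID} → lossy.
Decomposition 2: common = {ItemID}, closure = {ItemID} → lossy.
Decomposition 3: common = {Date, ItemID}, closure = {IName, CName, Date, ItemID, Price} → lossless.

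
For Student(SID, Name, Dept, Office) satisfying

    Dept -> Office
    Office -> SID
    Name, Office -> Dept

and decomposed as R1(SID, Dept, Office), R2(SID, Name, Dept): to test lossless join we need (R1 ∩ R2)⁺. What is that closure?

SID, Dept, Office

R1 ∩ R2 = {SID, Dept}.
Dept → Office applies, adding Office
Closure: {SID, Dept, Office}.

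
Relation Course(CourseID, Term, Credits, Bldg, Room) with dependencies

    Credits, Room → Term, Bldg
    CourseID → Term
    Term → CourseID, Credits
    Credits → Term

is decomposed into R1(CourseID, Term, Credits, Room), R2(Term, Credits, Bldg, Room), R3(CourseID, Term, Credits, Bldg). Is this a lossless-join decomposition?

Chase test. Columns are CourseID, Term, Credits, Bldg, Room; row i has aⱼ where attribute j ∈ Ri, else bᵢⱼ.
Initial tableau (one row per fragment):
  row 1: a1 a2 a3 b14 a5
  row 2: b21 a2 a3 a4 a5
  row 3: a1 a2 a3 a4 b35
Rows 1 and 2 agree on Credits, Room; apply Credits, Room→Term, Bldg and equate their Term, Bldg entries.
Rows 1 and 2 agree on Term; apply Term→CourseID, Credits and equate their CourseID, Credits entries.
Row 1 is now all distinguished symbols — the join is lossless.

Yes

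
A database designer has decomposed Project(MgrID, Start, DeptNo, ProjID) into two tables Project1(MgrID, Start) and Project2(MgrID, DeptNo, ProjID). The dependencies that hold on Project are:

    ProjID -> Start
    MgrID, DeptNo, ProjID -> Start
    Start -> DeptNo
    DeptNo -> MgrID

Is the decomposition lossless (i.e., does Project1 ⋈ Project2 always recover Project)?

Common attributes: Project1 ∩ Project2 = {MgrID}.
No dependency enlarges {MgrID}, so (MgrID)⁺ = {MgrID}.
The closure contains neither all of Project1 = {MgrID, Start} nor all of Project2 = {MgrID, DeptNo, ProjID}, so the common attributes are not a superkey of either fragment. The join is lossy.

No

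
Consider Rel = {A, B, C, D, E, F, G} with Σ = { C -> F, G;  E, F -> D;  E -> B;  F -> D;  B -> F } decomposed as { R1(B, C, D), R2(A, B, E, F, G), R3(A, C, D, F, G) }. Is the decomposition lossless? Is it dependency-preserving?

Lossless test (chase): Rows 1 and 3 agree on C; apply C→F, G and equate their F, G entries. Rows 1 and 2 agree on F; apply F→D and equate their D entries. No row becomes fully distinguished — the join is lossy.
Dependency preservation: E, F → D is not contained in any single fragment, but the restricted closure of its left-hand side across the fragments still reaches the right-hand side; the remaining FDs each lie inside some fragment. All dependencies are preserved.

lossy but dependency-preserving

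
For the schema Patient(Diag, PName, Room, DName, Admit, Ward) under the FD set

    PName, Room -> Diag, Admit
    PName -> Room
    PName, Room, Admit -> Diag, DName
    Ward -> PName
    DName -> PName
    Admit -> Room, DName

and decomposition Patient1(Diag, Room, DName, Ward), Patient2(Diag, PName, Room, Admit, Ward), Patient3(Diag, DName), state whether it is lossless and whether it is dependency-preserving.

Lossless test (chase): Rows 1 and 2 agree on Ward; apply Ward→PName and equate their PName entries. Rows 1 and 3 agree on DName; apply DName→PName and equate their PName entries. Rows 1 and 2 agree on PName, Room; apply PName, Room→Diag, Admit and equate their Diag, Admit entries. Rows 1 and 3 agree on PName; apply PName→Room and equate their Room entries. Rows 1 and 2 agree on PName, Room, Admit; apply PName, Room, Admit→Diag, DName and equate their Diag, DName entries. Rows 1 and 3 agree on PName, Room; apply PName, Room→Diag, Admit and equate their Diag, Admit entries. Row 1 is now all distinguished symbols — the join is lossless.
Dependency preservation: the restricted closure of {PName, Room, Admit} across the fragments never reaches {Diag, DName}, so PName, Room, Admit → Diag, DName cannot be enforced without a join — not preserved.

lossless but not dependency-preserving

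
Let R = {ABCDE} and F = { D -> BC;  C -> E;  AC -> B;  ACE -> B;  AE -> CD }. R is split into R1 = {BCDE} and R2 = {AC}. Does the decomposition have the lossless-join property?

Common attributes: R1 ∩ R2 = {C}.
Closure of {C}: C → E applies, adding E. So (C)⁺ = {CE}.
The closure contains neither all of R1 = {BCDE} nor all of R2 = {AC}, so the common attributes are not a superkey of either fragment. The join is lossy.

No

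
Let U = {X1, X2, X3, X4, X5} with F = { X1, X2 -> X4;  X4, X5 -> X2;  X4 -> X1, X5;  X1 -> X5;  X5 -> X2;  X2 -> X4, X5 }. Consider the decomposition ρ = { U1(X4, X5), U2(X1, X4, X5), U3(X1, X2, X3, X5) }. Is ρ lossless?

Chase test. Columns are X1, X2, X3, X4, X5; row i has aⱼ where attribute j ∈ Ui, else bᵢⱼ.
Initial tableau (one row per fragment):
  row 1: b11 b12 b13 a4 a5
  row 2: a1 b22 b23 a4 a5
  row 3: a1 a2 a3 b34 a5
Rows 1 and 2 agree on X4, X5; apply X4, X5→X2 and equate their X2 entries.
Rows 1 and 2 agree on X4; apply X4→X1, X5 and equate their X1, X5 entries.
Rows 1 and 3 agree on X5; apply X5→X2 and equate their X2 entries.
Rows 1 and 3 agree on X2; apply X2→X4, X5 and equate their X4, X5 entries.
Row 3 is now all distinguished symbols — the join is lossless.

Yes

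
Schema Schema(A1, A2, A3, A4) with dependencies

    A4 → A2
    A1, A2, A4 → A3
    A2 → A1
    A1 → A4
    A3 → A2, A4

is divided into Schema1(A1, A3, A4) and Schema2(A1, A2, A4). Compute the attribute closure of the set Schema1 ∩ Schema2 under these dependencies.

A1, A2, A3, A4

Schema1 ∩ Schema2 = {A1, A4}.
A4 → A2 applies, adding A2
A1, A2, A4 → A3 applies, adding A3
Closure: {A1, A2, A3, A4}.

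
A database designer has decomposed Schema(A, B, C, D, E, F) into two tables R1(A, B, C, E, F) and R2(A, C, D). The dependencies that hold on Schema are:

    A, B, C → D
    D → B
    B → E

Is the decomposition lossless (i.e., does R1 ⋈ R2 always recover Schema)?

Common attributes: R1 ∩ R2 = {A, C}.
No dependency enlarges {A, C}, so (A, C)⁺ = {A, C}.
The closure contains neither all of R1 = {A, B, C, E, F} nor all of R2 = {A, C, D}, so the common attributes are not a superkey of either fragment. The join is lossy.

No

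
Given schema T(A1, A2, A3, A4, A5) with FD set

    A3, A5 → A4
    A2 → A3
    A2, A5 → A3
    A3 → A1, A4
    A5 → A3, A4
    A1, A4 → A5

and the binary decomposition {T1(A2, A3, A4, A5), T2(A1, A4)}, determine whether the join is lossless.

Common attributes: T1 ∩ T2 = {A4}.
No dependency enlarges {A4}, so (A4)⁺ = {A4}.
The closure contains neither all of T1 = {A2, A3, A4, A5} nor all of T2 = {A1, A4}, so the common attributes are not a superkey of either fragment. The join is lossy.

No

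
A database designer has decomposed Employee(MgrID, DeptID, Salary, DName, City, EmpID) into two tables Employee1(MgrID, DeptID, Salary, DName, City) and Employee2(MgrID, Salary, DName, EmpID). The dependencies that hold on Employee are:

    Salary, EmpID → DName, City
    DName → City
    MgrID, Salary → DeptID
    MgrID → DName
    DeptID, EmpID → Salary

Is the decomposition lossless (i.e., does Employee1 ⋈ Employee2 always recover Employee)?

Common attributes: Employee1 ∩ Employee2 = {MgrID, Salary, DName}.
Closure of {MgrID, Salary, DName}: DName → City applies, adding City; MgrID, Salary → DeptID applies, adding DeptID. So (MgrID, Salary, DName)⁺ = {MgrID, DeptID, Salary, DName, City}.
This closure contains every attribute of Employee1, so Employee1 ∩ Employee2 → Employee1. The join is lossless.

Yes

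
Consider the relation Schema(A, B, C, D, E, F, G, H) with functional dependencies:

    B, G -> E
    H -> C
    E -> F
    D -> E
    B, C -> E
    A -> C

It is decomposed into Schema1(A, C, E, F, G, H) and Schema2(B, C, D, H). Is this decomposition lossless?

No

Common attributes: Schema1 ∩ Schema2 = {C, H}.
No dependency enlarges {C, H}, so (C, H)⁺ = {C, H}.
The closure contains neither all of Schema1 = {A, C, E, F, G, H} nor all of Schema2 = {B, C, D, H}, so the common attributes are not a superkey of either fragment. The join is lossy.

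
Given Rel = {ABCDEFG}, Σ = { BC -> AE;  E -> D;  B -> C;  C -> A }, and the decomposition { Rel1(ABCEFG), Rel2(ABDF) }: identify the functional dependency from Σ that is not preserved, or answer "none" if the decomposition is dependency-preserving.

Check E → D: no single fragment contains all of {DE}, and the restricted closure of {E} across the fragments never reaches {D}.
BC → AE is preserved.
B → C is preserved.
C → A is preserved.

E -> D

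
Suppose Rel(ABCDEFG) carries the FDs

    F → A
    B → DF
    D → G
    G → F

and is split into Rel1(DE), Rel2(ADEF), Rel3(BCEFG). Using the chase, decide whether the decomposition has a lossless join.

No

Chase test. Columns are ABCDEFG; row i has aⱼ where attribute j ∈ Reli, else bᵢⱼ.
Initial tableau (one row per fragment):
  row 1: b11 b12 b13 a4 a5 b16 b17
  row 2: a1 b22 b23 a4 a5 a6 b27
  row 3: b31 a2 a3 b34 a5 a6 a7
Rows 2 and 3 agree on F; apply F→A and equate their A entries.
Rows 1 and 2 agree on D; apply D→G and equate their G entries.
Rows 1 and 2 agree on G; apply G→F and equate their F entries.
Rows 1 and 2 agree on F; apply F→A and equate their A entries.
No row becomes fully distinguished — the join is lossy.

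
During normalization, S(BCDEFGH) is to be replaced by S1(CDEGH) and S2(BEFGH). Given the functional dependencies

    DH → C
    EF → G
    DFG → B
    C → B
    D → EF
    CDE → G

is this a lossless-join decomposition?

No

Common attributes: S1 ∩ S2 = {EGH}.
No dependency enlarges {EGH}, so (EGH)⁺ = {EGH}.
The closure contains neither all of S1 = {CDEGH} nor all of S2 = {BEFGH}, so the common attributes are not a superkey of either fragment. The join is lossy.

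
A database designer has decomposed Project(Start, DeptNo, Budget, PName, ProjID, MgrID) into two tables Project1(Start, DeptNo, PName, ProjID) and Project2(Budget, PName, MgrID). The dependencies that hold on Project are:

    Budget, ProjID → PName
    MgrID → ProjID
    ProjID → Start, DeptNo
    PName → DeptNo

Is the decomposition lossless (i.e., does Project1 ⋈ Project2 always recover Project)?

No

Common attributes: Project1 ∩ Project2 = {PName}.
Closure of {PName}: PName → DeptNo applies, adding DeptNo. So (PName)⁺ = {DeptNo, PName}.
The closure contains neither all of Project1 = {Start, DeptNo, PName, ProjID} nor all of Project2 = {Budget, PName, MgrID}, so the common attributes are not a superkey of either fragment. The join is lossy.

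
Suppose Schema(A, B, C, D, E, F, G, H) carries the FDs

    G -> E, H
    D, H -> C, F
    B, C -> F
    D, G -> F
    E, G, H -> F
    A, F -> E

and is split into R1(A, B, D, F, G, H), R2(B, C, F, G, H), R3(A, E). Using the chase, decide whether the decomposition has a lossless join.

No

Chase test. Columns are A, B, C, D, E, F, G, H; row i has aⱼ where attribute j ∈ Ri, else bᵢⱼ.
Initial tableau (one row per fragment):
  row 1: a1 a2 b13 a4 b15 a6 a7 a8
  row 2: b21 a2 a3 b24 b25 a6 a7 a8
  row 3: a1 b32 b33 b34 a5 b36 b37 b38
Rows 1 and 2 agree on G; apply G→E, H and equate their E, H entries.
No row becomes fully distinguished — the join is lossy.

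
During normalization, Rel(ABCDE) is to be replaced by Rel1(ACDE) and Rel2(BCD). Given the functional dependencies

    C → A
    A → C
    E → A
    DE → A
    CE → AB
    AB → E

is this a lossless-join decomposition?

Common attributes: Rel1 ∩ Rel2 = {CD}.
Closure of {CD}: C → A applies, adding A. So (CD)⁺ = {ACD}.
The closure contains neither all of Rel1 = {ACDE} nor all of Rel2 = {BCD}, so the common attributes are not a superkey of either fragment. The join is lossy.

No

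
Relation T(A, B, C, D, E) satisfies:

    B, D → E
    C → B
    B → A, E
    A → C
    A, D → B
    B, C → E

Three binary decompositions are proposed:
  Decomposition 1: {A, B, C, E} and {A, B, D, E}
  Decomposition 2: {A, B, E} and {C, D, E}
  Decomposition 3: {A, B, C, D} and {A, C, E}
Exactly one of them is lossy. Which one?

Decomposition 1: common = {A, B, E}, closure = {A, B, C, E} → lossless.
Decomposition 2: common = {E}, closure = {E} → lossy.
Decomposition 3: common = {A, C}, closure = {A, B, C, E} → lossless.

Decomposition 2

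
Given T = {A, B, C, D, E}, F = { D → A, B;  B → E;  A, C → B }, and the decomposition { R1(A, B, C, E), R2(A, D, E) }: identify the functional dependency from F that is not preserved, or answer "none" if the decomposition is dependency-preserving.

Check D → A, B: no single fragment contains all of {A, B, D}, and the restricted closure of {D} across the fragments never reaches {A, B}.
B → E is preserved.
A, C → B is preserved.

D → A, B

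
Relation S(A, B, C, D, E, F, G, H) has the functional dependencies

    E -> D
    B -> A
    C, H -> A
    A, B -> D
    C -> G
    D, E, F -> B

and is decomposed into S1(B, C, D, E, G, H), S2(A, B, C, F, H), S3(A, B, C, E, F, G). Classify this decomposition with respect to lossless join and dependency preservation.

lossy but dependency-preserving

Lossless test (chase): Rows 1 and 3 agree on E; apply E→D and equate their D entries. Rows 1 and 2 agree on B; apply B→A and equate their A entries. Rows 1 and 2 agree on A, B; apply A, B→D and equate their D entries. Rows 1 and 2 agree on C; apply C→G and equate their G entries. No row becomes fully distinguished — the join is lossy.
Dependency preservation: A, B → D; D, E, F → B are not contained in any single fragment, but the restricted closure of each left-hand side across the fragments still reaches the right-hand side; the remaining FDs each lie inside some fragment. All dependencies are preserved.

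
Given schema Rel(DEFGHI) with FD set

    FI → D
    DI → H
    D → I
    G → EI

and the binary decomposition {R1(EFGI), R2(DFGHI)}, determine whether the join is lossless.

Yes

Common attributes: R1 ∩ R2 = {FGI}.
Closure of {FGI}: FI → D applies, adding D; DI → H applies, adding H; G → EI applies, adding E. So (FGI)⁺ = {DEFGHI}.
This closure contains every attribute of R1, so R1 ∩ R2 → R1. The join is lossless.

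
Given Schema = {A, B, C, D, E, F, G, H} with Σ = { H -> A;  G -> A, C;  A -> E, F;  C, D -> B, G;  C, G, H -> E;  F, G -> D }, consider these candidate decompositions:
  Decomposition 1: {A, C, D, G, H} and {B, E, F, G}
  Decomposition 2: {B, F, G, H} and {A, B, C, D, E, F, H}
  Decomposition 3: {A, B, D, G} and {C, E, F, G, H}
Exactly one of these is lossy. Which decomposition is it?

Decomposition 1: common = {G}, closure = {A, B, C, D, E, F, G} → lossless.
Decomposition 2: common = {B, F, H}, closure = {A, B, E, F, H} → lossy.
Decomposition 3: common = {G}, closure = {A, B, C, D, E, F, G} → lossless.

Decomposition 2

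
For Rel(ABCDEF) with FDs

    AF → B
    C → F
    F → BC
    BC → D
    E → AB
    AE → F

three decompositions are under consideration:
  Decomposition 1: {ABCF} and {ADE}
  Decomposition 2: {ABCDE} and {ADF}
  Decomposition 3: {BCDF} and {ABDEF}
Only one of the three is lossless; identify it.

Decomposition 1: common = {A}, closure = {A} → lossy.
Decomposition 2: common = {AD}, closure = {AD} → lossy.
Decomposition 3: common = {BDF}, closure = {BCDF} → lossless.

Decomposition 3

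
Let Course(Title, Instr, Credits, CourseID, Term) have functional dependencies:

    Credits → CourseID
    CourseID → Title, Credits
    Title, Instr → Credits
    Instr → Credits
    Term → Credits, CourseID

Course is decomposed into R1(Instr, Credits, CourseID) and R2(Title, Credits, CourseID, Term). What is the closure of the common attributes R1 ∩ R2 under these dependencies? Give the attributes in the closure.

Title, Credits, CourseID

R1 ∩ R2 = {Credits, CourseID}.
CourseID → Title, Credits applies, adding Title
Closure: {Title, Credits, CourseID}.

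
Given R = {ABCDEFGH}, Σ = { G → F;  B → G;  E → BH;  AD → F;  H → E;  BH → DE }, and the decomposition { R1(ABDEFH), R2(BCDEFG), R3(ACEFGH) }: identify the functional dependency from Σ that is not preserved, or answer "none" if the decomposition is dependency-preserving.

G → F lies within R2.
B → G lies within R2.
E → BH lies within R1.
AD → F lies within R1.
H → E lies within R1.
BH → DE lies within R1.
Every dependency is enforceable on the fragments, so the decomposition is dependency-preserving.

none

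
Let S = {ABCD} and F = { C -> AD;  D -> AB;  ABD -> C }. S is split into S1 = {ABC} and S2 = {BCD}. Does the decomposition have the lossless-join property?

Common attributes: S1 ∩ S2 = {BC}.
Closure of {BC}: C → AD applies, adding AD. So (BC)⁺ = {ABCD}.
This closure contains every attribute of S1, so S1 ∩ S2 → S1. The join is lossless.

Yes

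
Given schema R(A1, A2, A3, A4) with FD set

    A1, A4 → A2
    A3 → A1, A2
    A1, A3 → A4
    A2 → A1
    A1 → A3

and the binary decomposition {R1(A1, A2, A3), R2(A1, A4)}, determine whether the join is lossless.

Yes

Common attributes: R1 ∩ R2 = {A1}.
Closure of {A1}: A1 → A3 applies, adding A3; A3 → A1, A2 applies, adding A2; A1, A3 → A4 applies, adding A4. So (A1)⁺ = {A1, A2, A3, A4}.
This closure contains every attribute of R1, so R1 ∩ R2 → R1. The join is lossless.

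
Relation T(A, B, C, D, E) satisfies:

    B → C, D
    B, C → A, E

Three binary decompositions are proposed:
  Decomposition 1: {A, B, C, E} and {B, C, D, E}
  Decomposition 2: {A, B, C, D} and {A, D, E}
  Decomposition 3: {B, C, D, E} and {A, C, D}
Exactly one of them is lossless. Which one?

Decomposition 1

Decomposition 1: common = {B, C, E}, closure = {A, B, C, D, E} → lossless.
Decomposition 2: common = {A, D}, closure = {A, D} → lossy.
Decomposition 3: common = {C, D}, closure = {C, D} → lossy.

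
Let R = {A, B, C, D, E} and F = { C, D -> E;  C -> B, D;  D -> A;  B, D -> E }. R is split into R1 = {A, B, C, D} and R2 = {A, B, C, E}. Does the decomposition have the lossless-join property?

Common attributes: R1 ∩ R2 = {A, B, C}.
Closure of {A, B, C}: C → B, D applies, adding D; B, D → E applies, adding E. So (A, B, C)⁺ = {A, B, C, D, E}.
This closure contains every attribute of R1, so R1 ∩ R2 → R1. The join is lossless.

Yes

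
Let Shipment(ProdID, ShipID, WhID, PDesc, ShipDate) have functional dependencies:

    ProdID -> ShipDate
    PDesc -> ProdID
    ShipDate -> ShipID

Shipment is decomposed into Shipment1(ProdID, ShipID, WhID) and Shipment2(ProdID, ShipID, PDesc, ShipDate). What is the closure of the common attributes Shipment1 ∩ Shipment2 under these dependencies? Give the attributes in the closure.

ProdID, ShipID, ShipDate

Shipment1 ∩ Shipment2 = {ProdID, ShipID}.
ProdID → ShipDate applies, adding ShipDate
Closure: {ProdID, ShipID, ShipDate}.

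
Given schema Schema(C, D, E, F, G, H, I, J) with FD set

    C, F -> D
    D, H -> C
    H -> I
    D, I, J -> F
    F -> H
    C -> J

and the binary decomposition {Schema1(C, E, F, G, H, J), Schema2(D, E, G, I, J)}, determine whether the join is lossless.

No

Common attributes: Schema1 ∩ Schema2 = {E, G, J}.
No dependency enlarges {E, G, J}, so (E, G, J)⁺ = {E, G, J}.
The closure contains neither all of Schema1 = {C, E, F, G, H, J} nor all of Schema2 = {D, E, G, I, J}, so the common attributes are not a superkey of either fragment. The join is lossy.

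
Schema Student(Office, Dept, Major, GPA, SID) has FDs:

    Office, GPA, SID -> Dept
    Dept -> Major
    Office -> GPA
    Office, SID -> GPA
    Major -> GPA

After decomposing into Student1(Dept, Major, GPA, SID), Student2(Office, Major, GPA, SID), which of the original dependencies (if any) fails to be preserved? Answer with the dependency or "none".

Office, GPA, SID -> Dept

Check Office, GPA, SID → Dept: no single fragment contains all of {Office, Dept, GPA, SID}, and the restricted closure of {Office, GPA, SID} across the fragments never reaches {Dept}.
Dept → Major is preserved.
Office → GPA is preserved.
Office, SID → GPA is preserved.
Major → GPA is preserved.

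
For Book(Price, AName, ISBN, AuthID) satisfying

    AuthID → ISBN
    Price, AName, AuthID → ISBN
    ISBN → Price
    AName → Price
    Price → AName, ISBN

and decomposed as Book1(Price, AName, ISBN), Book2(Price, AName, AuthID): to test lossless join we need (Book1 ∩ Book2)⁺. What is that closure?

Book1 ∩ Book2 = {Price, AName}.
Price → AName, ISBN applies, adding ISBN
Closure: {Price, AName, ISBN}.

Price, AName, ISBN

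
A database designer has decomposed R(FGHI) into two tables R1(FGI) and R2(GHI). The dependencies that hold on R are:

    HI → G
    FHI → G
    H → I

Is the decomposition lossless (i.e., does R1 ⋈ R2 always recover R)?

Common attributes: R1 ∩ R2 = {GI}.
No dependency enlarges {GI}, so (GI)⁺ = {GI}.
The closure contains neither all of R1 = {FGI} nor all of R2 = {GHI}, so the common attributes are not a superkey of either fragment. The join is lossy.

No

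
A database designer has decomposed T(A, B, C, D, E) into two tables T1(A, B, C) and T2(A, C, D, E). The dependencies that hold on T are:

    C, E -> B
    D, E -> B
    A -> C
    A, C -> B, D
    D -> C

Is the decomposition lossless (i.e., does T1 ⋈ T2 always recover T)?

Common attributes: T1 ∩ T2 = {A, C}.
Closure of {A, C}: A, C → B, D applies, adding B, D. So (A, C)⁺ = {A, B, C, D}.
This closure contains every attribute of T1, so T1 ∩ T2 → T1. The join is lossless.

Yes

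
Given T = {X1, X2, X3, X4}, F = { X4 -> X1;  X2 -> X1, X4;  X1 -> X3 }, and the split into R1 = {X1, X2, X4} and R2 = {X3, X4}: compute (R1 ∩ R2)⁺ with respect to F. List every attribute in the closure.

R1 ∩ R2 = {X4}.
X4 → X1 applies, adding X1
X1 → X3 applies, adding X3
Closure: {X1, X3, X4}.

X1, X3, X4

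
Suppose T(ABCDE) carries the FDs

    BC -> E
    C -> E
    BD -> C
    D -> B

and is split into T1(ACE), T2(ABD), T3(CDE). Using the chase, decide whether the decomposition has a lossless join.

Chase test. Columns are ABCDE; row i has aⱼ where attribute j ∈ Ti, else bᵢⱼ.
Initial tableau (one row per fragment):
  row 1: a1 b12 a3 b14 a5
  row 2: a1 a2 b23 a4 b25
  row 3: b31 b32 a3 a4 a5
Rows 2 and 3 agree on D; apply D→B and equate their B entries.
Rows 2 and 3 agree on BD; apply BD→C and equate their C entries.
Rows 2 and 3 agree on BC; apply BC→E and equate their E entries.
Row 2 is now all distinguished symbols — the join is lossless.

Yes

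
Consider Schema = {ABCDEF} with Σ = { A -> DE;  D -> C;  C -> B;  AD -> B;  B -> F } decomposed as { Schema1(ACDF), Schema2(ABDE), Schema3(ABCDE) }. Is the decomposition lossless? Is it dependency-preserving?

lossless but not dependency-preserving

Lossless test (chase): Rows 1 and 2 agree on A; apply A→DE and equate their DE entries. Rows 1 and 2 agree on D; apply D→C and equate their C entries. Rows 1 and 2 agree on C; apply C→B and equate their B entries. Rows 1 and 2 agree on B; apply B→F and equate their F entries. Rows 1 and 3 agree on B; apply B→F and equate their F entries. Row 1 is now all distinguished symbols — the join is lossless.
Dependency preservation: the restricted closure of {B} across the fragments never reaches {F}, so B → F cannot be enforced without a join — not preserved.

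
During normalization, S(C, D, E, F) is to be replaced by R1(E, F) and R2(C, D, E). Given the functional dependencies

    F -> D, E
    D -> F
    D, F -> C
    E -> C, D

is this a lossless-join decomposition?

Yes

Common attributes: R1 ∩ R2 = {E}.
Closure of {E}: E → C, D applies, adding C, D; D → F applies, adding F. So (E)⁺ = {C, D, E, F}.
This closure contains every attribute of R1, so R1 ∩ R2 → R1. The join is lossless.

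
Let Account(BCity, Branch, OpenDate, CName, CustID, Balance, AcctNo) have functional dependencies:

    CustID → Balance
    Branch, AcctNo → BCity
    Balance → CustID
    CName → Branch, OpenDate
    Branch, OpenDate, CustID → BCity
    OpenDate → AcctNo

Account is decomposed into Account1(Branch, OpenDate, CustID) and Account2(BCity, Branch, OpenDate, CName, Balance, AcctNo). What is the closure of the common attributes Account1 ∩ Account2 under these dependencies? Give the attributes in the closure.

BCity, Branch, OpenDate, AcctNo

Account1 ∩ Account2 = {Branch, OpenDate}.
OpenDate → AcctNo applies, adding AcctNo
Branch, AcctNo → BCity applies, adding BCity
Closure: {BCity, Branch, OpenDate, AcctNo}.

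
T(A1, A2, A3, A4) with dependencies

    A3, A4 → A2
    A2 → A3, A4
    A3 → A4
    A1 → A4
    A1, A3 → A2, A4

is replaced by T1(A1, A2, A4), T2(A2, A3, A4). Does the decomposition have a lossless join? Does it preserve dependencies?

lossless and dependency-preserving

Lossless test: (A2, A4)⁺ = {A2, A3, A4}, which contains all of one fragment — lossless.
Dependency preservation: A1, A3 → A2, A4 is not contained in any single fragment, but the restricted closure of its left-hand side across the fragments still reaches the right-hand side; the remaining FDs each lie inside some fragment. All dependencies are preserved.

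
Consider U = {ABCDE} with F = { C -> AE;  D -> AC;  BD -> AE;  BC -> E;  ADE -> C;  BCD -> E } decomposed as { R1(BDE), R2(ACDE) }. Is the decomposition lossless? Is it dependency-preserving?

lossless and dependency-preserving

Lossless test: (DE)⁺ = {ACDE}, which contains all of one fragment — lossless.
Dependency preservation: BD → AE; BC → E; BCD → E are not contained in any single fragment, but the restricted closure of each left-hand side across the fragments still reaches the right-hand side; the remaining FDs each lie inside some fragment. All dependencies are preserved.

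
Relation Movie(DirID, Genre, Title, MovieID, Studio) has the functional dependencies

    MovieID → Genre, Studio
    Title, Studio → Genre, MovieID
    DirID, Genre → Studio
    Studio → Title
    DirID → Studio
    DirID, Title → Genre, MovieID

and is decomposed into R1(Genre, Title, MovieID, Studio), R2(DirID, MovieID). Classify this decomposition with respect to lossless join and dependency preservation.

lossless and dependency-preserving

Lossless test: (MovieID)⁺ = {Genre, Title, MovieID, Studio}, which contains all of one fragment — lossless.
Dependency preservation: DirID, Genre → Studio; DirID → Studio; DirID, Title → Genre, MovieID are not contained in any single fragment, but the restricted closure of each left-hand side across the fragments still reaches the right-hand side; the remaining FDs each lie inside some fragment. All dependencies are preserved.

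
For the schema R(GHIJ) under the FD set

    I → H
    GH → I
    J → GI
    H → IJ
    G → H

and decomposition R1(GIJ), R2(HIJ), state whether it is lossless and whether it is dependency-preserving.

lossless and dependency-preserving

Lossless test: (IJ)⁺ = {GHIJ}, which contains all of one fragment — lossless.
Dependency preservation: GH → I; G → H are not contained in any single fragment, but the restricted closure of each left-hand side across the fragments still reaches the right-hand side; the remaining FDs each lie inside some fragment. All dependencies are preserved.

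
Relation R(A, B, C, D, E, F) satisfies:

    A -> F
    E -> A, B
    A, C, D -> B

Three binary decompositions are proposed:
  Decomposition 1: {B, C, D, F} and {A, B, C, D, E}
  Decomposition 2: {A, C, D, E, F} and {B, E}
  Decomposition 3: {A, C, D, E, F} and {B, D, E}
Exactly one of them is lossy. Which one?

Decomposition 1: common = {B, C, D}, closure = {B, C, D} → lossy.
Decomposition 2: common = {E}, closure = {A, B, E, F} → lossless.
Decomposition 3: common = {D, E}, closure = {A, B, D, E, F} → lossless.

Decomposition 1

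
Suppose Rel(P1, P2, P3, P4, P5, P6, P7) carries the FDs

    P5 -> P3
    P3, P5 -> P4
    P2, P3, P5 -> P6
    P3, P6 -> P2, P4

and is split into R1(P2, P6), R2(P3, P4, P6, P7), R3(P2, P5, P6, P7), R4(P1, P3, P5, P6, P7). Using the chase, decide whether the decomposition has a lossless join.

Yes

Chase test. Columns are P1, P2, P3, P4, P5, P6, P7; row i has aⱼ where attribute j ∈ Ri, else bᵢⱼ.
Initial tableau (one row per fragment):
  row 1: b11 a2 b13 b14 b15 a6 b17
  row 2: b21 b22 a3 a4 b25 a6 a7
  row 3: b31 a2 b33 b34 a5 a6 a7
  row 4: a1 b42 a3 b44 a5 a6 a7
Rows 3 and 4 agree on P5; apply P5→P3 and equate their P3 entries.
Rows 3 and 4 agree on P3, P5; apply P3, P5→P4 and equate their P4 entries.
Rows 2 and 3 agree on P3, P6; apply P3, P6→P2, P4 and equate their P2, P4 entries.
Rows 2 and 4 agree on P3, P6; apply P3, P6→P2, P4 and equate their P2, P4 entries.
Row 4 is now all distinguished symbols — the join is lossless.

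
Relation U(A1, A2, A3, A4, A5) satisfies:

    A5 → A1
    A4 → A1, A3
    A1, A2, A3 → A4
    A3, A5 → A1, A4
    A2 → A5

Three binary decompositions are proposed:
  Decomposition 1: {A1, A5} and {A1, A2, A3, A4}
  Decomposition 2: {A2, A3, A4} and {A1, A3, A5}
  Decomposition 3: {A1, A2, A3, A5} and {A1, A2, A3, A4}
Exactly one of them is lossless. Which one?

Decomposition 1: common = {A1}, closure = {A1} → lossy.
Decomposition 2: common = {A3}, closure = {A3} → lossy.
Decomposition 3: common = {A1, A2, A3}, closure = {A1, A2, A3, A4, A5} → lossless.

Decomposition 3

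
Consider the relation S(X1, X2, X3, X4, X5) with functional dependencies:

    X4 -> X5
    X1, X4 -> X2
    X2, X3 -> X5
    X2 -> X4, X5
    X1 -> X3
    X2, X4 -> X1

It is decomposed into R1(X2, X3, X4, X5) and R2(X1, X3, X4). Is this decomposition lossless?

No

Common attributes: R1 ∩ R2 = {X3, X4}.
Closure of {X3, X4}: X4 → X5 applies, adding X5. So (X3, X4)⁺ = {X3, X4, X5}.
The closure contains neither all of R1 = {X2, X3, X4, X5} nor all of R2 = {X1, X3, X4}, so the common attributes are not a superkey of either fragment. The join is lossy.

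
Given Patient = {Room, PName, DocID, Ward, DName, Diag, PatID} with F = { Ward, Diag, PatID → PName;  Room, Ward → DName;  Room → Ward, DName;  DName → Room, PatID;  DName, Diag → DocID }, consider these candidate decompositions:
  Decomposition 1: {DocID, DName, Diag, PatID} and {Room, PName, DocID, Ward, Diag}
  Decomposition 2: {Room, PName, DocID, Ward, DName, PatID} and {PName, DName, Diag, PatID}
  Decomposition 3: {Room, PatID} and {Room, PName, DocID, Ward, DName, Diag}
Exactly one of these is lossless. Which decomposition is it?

Decomposition 1: common = {DocID, Diag}, closure = {DocID, Diag} → lossy.
Decomposition 2: common = {PName, DName, PatID}, closure = {Room, PName, Ward, DName, PatID} → lossy.
Decomposition 3: common = {Room}, closure = {Room, Ward, DName, PatID} → lossless.

Decomposition 3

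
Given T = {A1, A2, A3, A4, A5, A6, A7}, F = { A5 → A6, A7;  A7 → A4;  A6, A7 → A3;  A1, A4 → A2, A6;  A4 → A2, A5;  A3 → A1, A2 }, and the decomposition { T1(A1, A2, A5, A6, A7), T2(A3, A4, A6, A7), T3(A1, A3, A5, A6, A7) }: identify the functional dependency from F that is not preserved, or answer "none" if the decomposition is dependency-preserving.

Check A3 → A1, A2: no single fragment contains all of {A1, A2, A3}, and the restricted closure of {A3} across the fragments never reaches {A1, A2}.
A5 → A6, A7 is preserved.
A7 → A4 is preserved.
A6, A7 → A3 is preserved.
A1, A4 → A2, A6 is preserved.
A4 → A2, A5 is preserved.

A3 → A1, A2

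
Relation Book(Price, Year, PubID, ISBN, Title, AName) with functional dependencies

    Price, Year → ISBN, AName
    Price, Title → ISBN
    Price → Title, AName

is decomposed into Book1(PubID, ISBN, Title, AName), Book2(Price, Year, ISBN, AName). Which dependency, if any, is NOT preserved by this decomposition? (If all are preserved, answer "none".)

Price → Title, AName

Check Price → Title, AName: no single fragment contains all of {Price, Title, AName}, and the restricted closure of {Price} across the fragments never reaches {Title, AName}.
Price, Year → ISBN, AName is preserved.
Price, Title → ISBN is preserved.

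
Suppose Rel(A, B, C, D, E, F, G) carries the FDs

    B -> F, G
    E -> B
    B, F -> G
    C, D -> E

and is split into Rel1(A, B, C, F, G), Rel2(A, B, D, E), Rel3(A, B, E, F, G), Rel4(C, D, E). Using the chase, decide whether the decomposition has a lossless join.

Chase test. Columns are A, B, C, D, E, F, G; row i has aⱼ where attribute j ∈ Reli, else bᵢⱼ.
Initial tableau (one row per fragment):
  row 1: a1 a2 a3 b14 b15 a6 a7
  row 2: a1 a2 b23 a4 a5 b26 b27
  row 3: a1 a2 b33 b34 a5 a6 a7
  row 4: b41 b42 a3 a4 a5 b46 b47
Rows 1 and 2 agree on B; apply B→F, G and equate their F, G entries.
Rows 2 and 4 agree on E; apply E→B and equate their B entries.
Rows 1 and 4 agree on B; apply B→F, G and equate their F, G entries.
No row becomes fully distinguished — the join is lossy.

No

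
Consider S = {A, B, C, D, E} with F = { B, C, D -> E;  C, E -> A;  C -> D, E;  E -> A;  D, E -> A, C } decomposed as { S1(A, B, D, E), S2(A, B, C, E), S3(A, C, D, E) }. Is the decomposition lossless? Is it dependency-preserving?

Lossless test (chase): Rows 2 and 3 agree on C; apply C→D, E and equate their D, E entries. Rows 1 and 2 agree on D, E; apply D, E→A, C and equate their A, C entries. Row 1 is now all distinguished symbols — the join is lossless.
Dependency preservation: B, C, D → E is not contained in any single fragment, but the restricted closure of its left-hand side across the fragments still reaches the right-hand side; the remaining FDs each lie inside some fragment. All dependencies are preserved.

lossless and dependency-preserving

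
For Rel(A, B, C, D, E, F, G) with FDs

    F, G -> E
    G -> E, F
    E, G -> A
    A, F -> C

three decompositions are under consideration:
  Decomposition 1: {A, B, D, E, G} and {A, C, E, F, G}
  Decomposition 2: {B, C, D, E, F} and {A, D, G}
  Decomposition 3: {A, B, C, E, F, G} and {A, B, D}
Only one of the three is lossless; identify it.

Decomposition 1: common = {A, E, G}, closure = {A, C, E, F, G} → lossless.
Decomposition 2: common = {D}, closure = {D} → lossy.
Decomposition 3: common = {A, B}, closure = {A, B} → lossy.

Decomposition 1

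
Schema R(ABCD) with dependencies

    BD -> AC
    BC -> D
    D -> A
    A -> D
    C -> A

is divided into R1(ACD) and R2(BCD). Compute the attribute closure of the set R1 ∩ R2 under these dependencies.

R1 ∩ R2 = {CD}.
D → A applies, adding A
Closure: {ACD}.

ACD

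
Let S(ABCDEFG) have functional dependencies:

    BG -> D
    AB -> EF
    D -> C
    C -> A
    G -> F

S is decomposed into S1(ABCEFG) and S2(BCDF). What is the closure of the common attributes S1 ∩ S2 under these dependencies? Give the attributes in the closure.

ABCEF

S1 ∩ S2 = {BCF}.
C → A applies, adding A
AB → EF applies, adding E
Closure: {ABCEF}.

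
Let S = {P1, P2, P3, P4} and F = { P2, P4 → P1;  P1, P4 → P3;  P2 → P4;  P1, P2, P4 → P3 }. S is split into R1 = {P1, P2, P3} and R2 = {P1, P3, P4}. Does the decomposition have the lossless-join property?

No

Common attributes: R1 ∩ R2 = {P1, P3}.
No dependency enlarges {P1, P3}, so (P1, P3)⁺ = {P1, P3}.
The closure contains neither all of R1 = {P1, P2, P3} nor all of R2 = {P1, P3, P4}, so the common attributes are not a superkey of either fragment. The join is lossy.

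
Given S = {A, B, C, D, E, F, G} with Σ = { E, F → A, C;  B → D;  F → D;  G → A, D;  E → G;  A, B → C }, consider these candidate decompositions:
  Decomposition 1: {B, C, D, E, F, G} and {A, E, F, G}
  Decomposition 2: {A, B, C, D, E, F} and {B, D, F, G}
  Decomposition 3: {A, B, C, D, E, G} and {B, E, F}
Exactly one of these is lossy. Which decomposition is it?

Decomposition 2

Decomposition 1: common = {E, F, G}, closure = {A, C, D, E, F, G} → lossless.
Decomposition 2: common = {B, D, F}, closure = {B, D, F} → lossy.
Decomposition 3: common = {B, E}, closure = {A, B, C, D, E, G} → lossless.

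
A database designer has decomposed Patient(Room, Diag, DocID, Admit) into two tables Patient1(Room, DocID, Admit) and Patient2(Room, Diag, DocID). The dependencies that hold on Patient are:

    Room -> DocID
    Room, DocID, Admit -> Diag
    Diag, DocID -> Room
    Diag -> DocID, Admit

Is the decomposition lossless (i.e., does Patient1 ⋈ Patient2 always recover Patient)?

Common attributes: Patient1 ∩ Patient2 = {Room, DocID}.
No dependency enlarges {Room, DocID}, so (Room, DocID)⁺ = {Room, DocID}.
The closure contains neither all of Patient1 = {Room, DocID, Admit} nor all of Patient2 = {Room, Diag, DocID}, so the common attributes are not a superkey of either fragment. The join is lossy.

No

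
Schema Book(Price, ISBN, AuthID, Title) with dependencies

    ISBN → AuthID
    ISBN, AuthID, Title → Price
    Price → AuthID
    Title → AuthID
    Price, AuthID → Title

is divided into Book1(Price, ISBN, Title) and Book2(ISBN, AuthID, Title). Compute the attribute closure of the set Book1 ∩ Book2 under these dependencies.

Price, ISBN, AuthID, Title

Book1 ∩ Book2 = {ISBN, Title}.
ISBN → AuthID applies, adding AuthID
ISBN, AuthID, Title → Price applies, adding Price
Closure: {Price, ISBN, AuthID, Title}.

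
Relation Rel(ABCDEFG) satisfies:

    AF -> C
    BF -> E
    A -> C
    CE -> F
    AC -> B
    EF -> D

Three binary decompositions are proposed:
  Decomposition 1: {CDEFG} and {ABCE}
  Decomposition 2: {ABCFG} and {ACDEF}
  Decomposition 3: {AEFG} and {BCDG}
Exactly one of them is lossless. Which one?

Decomposition 1: common = {CE}, closure = {CDEF} → lossy.
Decomposition 2: common = {ACF}, closure = {ABCDEF} → lossless.
Decomposition 3: common = {G}, closure = {G} → lossy.

Decomposition 2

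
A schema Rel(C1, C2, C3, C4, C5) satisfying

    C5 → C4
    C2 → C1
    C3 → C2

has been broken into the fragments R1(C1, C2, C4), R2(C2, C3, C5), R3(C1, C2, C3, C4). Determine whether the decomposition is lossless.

No

Chase test. Columns are C1, C2, C3, C4, C5; row i has aⱼ where attribute j ∈ Ri, else bᵢⱼ.
Initial tableau (one row per fragment):
  row 1: a1 a2 b13 a4 b15
  row 2: b21 a2 a3 b24 a5
  row 3: a1 a2 a3 a4 b35
Rows 1 and 2 agree on C2; apply C2→C1 and equate their C1 entries.
No row becomes fully distinguished — the join is lossy.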